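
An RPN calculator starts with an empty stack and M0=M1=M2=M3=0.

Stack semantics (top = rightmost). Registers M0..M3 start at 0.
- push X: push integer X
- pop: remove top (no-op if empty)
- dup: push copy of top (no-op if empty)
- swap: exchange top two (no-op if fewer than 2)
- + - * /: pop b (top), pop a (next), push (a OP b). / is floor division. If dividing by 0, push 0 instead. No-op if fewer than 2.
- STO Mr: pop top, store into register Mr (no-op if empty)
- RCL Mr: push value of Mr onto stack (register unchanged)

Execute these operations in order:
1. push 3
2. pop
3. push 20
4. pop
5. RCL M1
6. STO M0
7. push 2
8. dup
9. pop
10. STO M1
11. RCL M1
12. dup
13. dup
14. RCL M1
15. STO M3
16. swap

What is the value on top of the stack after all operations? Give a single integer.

Answer: 2

Derivation:
After op 1 (push 3): stack=[3] mem=[0,0,0,0]
After op 2 (pop): stack=[empty] mem=[0,0,0,0]
After op 3 (push 20): stack=[20] mem=[0,0,0,0]
After op 4 (pop): stack=[empty] mem=[0,0,0,0]
After op 5 (RCL M1): stack=[0] mem=[0,0,0,0]
After op 6 (STO M0): stack=[empty] mem=[0,0,0,0]
After op 7 (push 2): stack=[2] mem=[0,0,0,0]
After op 8 (dup): stack=[2,2] mem=[0,0,0,0]
After op 9 (pop): stack=[2] mem=[0,0,0,0]
After op 10 (STO M1): stack=[empty] mem=[0,2,0,0]
After op 11 (RCL M1): stack=[2] mem=[0,2,0,0]
After op 12 (dup): stack=[2,2] mem=[0,2,0,0]
After op 13 (dup): stack=[2,2,2] mem=[0,2,0,0]
After op 14 (RCL M1): stack=[2,2,2,2] mem=[0,2,0,0]
After op 15 (STO M3): stack=[2,2,2] mem=[0,2,0,2]
After op 16 (swap): stack=[2,2,2] mem=[0,2,0,2]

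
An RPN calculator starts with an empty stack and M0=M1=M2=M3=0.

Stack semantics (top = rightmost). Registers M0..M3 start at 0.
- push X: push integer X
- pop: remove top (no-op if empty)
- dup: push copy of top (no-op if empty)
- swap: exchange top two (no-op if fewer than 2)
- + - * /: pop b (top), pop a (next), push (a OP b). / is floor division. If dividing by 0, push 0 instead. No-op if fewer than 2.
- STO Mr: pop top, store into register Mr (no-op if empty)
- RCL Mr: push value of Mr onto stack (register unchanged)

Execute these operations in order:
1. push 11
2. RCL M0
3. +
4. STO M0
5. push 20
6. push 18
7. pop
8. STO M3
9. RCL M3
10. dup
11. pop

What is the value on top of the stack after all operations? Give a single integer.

After op 1 (push 11): stack=[11] mem=[0,0,0,0]
After op 2 (RCL M0): stack=[11,0] mem=[0,0,0,0]
After op 3 (+): stack=[11] mem=[0,0,0,0]
After op 4 (STO M0): stack=[empty] mem=[11,0,0,0]
After op 5 (push 20): stack=[20] mem=[11,0,0,0]
After op 6 (push 18): stack=[20,18] mem=[11,0,0,0]
After op 7 (pop): stack=[20] mem=[11,0,0,0]
After op 8 (STO M3): stack=[empty] mem=[11,0,0,20]
After op 9 (RCL M3): stack=[20] mem=[11,0,0,20]
After op 10 (dup): stack=[20,20] mem=[11,0,0,20]
After op 11 (pop): stack=[20] mem=[11,0,0,20]

Answer: 20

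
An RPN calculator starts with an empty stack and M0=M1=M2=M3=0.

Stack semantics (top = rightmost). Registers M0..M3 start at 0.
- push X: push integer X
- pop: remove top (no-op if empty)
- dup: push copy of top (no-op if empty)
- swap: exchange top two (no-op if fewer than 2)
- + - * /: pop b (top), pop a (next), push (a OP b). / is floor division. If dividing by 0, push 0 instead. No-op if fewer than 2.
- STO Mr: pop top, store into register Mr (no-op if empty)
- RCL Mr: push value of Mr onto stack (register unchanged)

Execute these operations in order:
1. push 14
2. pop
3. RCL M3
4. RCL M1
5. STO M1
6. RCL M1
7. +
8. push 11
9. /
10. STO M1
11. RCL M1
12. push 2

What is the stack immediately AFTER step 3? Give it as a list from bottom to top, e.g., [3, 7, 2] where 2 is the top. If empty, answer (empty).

After op 1 (push 14): stack=[14] mem=[0,0,0,0]
After op 2 (pop): stack=[empty] mem=[0,0,0,0]
After op 3 (RCL M3): stack=[0] mem=[0,0,0,0]

[0]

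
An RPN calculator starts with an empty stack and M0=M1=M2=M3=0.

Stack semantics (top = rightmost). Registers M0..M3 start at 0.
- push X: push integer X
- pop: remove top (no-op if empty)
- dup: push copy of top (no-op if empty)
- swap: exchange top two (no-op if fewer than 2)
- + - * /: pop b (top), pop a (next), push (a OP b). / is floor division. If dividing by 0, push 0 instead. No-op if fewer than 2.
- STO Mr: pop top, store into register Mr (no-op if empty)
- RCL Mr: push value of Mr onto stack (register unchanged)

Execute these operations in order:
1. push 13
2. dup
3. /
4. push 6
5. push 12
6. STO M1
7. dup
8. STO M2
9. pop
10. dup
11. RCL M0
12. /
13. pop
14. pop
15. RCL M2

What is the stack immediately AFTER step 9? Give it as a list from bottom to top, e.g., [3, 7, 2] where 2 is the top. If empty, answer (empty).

After op 1 (push 13): stack=[13] mem=[0,0,0,0]
After op 2 (dup): stack=[13,13] mem=[0,0,0,0]
After op 3 (/): stack=[1] mem=[0,0,0,0]
After op 4 (push 6): stack=[1,6] mem=[0,0,0,0]
After op 5 (push 12): stack=[1,6,12] mem=[0,0,0,0]
After op 6 (STO M1): stack=[1,6] mem=[0,12,0,0]
After op 7 (dup): stack=[1,6,6] mem=[0,12,0,0]
After op 8 (STO M2): stack=[1,6] mem=[0,12,6,0]
After op 9 (pop): stack=[1] mem=[0,12,6,0]

[1]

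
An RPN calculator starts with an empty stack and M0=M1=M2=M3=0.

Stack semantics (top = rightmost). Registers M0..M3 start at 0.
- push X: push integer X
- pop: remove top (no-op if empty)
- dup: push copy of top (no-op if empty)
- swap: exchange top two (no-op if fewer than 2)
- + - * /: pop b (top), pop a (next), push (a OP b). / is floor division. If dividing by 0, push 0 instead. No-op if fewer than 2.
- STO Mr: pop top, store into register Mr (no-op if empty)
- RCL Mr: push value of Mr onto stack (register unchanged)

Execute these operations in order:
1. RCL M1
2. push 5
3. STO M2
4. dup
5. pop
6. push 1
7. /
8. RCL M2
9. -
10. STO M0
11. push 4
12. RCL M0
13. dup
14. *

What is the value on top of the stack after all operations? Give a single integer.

After op 1 (RCL M1): stack=[0] mem=[0,0,0,0]
After op 2 (push 5): stack=[0,5] mem=[0,0,0,0]
After op 3 (STO M2): stack=[0] mem=[0,0,5,0]
After op 4 (dup): stack=[0,0] mem=[0,0,5,0]
After op 5 (pop): stack=[0] mem=[0,0,5,0]
After op 6 (push 1): stack=[0,1] mem=[0,0,5,0]
After op 7 (/): stack=[0] mem=[0,0,5,0]
After op 8 (RCL M2): stack=[0,5] mem=[0,0,5,0]
After op 9 (-): stack=[-5] mem=[0,0,5,0]
After op 10 (STO M0): stack=[empty] mem=[-5,0,5,0]
After op 11 (push 4): stack=[4] mem=[-5,0,5,0]
After op 12 (RCL M0): stack=[4,-5] mem=[-5,0,5,0]
After op 13 (dup): stack=[4,-5,-5] mem=[-5,0,5,0]
After op 14 (*): stack=[4,25] mem=[-5,0,5,0]

Answer: 25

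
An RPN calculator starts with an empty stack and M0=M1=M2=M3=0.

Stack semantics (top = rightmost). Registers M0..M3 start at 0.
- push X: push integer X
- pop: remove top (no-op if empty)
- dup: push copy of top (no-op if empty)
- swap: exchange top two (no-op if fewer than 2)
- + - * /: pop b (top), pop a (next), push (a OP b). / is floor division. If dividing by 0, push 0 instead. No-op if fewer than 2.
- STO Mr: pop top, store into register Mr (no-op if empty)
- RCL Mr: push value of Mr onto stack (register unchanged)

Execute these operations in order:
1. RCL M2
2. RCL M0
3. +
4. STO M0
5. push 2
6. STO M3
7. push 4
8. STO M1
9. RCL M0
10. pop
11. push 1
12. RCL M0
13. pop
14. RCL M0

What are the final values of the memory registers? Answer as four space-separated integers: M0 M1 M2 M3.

Answer: 0 4 0 2

Derivation:
After op 1 (RCL M2): stack=[0] mem=[0,0,0,0]
After op 2 (RCL M0): stack=[0,0] mem=[0,0,0,0]
After op 3 (+): stack=[0] mem=[0,0,0,0]
After op 4 (STO M0): stack=[empty] mem=[0,0,0,0]
After op 5 (push 2): stack=[2] mem=[0,0,0,0]
After op 6 (STO M3): stack=[empty] mem=[0,0,0,2]
After op 7 (push 4): stack=[4] mem=[0,0,0,2]
After op 8 (STO M1): stack=[empty] mem=[0,4,0,2]
After op 9 (RCL M0): stack=[0] mem=[0,4,0,2]
After op 10 (pop): stack=[empty] mem=[0,4,0,2]
After op 11 (push 1): stack=[1] mem=[0,4,0,2]
After op 12 (RCL M0): stack=[1,0] mem=[0,4,0,2]
After op 13 (pop): stack=[1] mem=[0,4,0,2]
After op 14 (RCL M0): stack=[1,0] mem=[0,4,0,2]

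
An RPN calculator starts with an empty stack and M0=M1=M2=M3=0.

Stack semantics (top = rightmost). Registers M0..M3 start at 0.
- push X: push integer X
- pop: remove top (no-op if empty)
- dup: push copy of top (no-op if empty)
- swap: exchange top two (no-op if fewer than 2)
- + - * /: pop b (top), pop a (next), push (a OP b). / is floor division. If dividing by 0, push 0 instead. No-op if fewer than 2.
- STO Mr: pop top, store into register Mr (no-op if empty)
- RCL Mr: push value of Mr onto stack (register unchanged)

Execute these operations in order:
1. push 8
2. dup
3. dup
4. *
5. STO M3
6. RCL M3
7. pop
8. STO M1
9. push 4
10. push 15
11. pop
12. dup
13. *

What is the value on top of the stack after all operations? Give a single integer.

Answer: 16

Derivation:
After op 1 (push 8): stack=[8] mem=[0,0,0,0]
After op 2 (dup): stack=[8,8] mem=[0,0,0,0]
After op 3 (dup): stack=[8,8,8] mem=[0,0,0,0]
After op 4 (*): stack=[8,64] mem=[0,0,0,0]
After op 5 (STO M3): stack=[8] mem=[0,0,0,64]
After op 6 (RCL M3): stack=[8,64] mem=[0,0,0,64]
After op 7 (pop): stack=[8] mem=[0,0,0,64]
After op 8 (STO M1): stack=[empty] mem=[0,8,0,64]
After op 9 (push 4): stack=[4] mem=[0,8,0,64]
After op 10 (push 15): stack=[4,15] mem=[0,8,0,64]
After op 11 (pop): stack=[4] mem=[0,8,0,64]
After op 12 (dup): stack=[4,4] mem=[0,8,0,64]
After op 13 (*): stack=[16] mem=[0,8,0,64]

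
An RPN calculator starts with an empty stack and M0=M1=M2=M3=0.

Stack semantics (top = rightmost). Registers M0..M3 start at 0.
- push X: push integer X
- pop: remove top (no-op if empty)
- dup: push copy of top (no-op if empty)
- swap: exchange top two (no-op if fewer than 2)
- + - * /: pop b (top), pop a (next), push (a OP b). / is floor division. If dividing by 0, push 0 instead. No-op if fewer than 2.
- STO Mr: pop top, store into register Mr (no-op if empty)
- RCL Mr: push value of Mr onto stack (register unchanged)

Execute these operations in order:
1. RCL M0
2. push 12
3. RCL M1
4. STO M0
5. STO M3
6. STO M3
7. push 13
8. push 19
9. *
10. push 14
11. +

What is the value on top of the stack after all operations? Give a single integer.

Answer: 261

Derivation:
After op 1 (RCL M0): stack=[0] mem=[0,0,0,0]
After op 2 (push 12): stack=[0,12] mem=[0,0,0,0]
After op 3 (RCL M1): stack=[0,12,0] mem=[0,0,0,0]
After op 4 (STO M0): stack=[0,12] mem=[0,0,0,0]
After op 5 (STO M3): stack=[0] mem=[0,0,0,12]
After op 6 (STO M3): stack=[empty] mem=[0,0,0,0]
After op 7 (push 13): stack=[13] mem=[0,0,0,0]
After op 8 (push 19): stack=[13,19] mem=[0,0,0,0]
After op 9 (*): stack=[247] mem=[0,0,0,0]
After op 10 (push 14): stack=[247,14] mem=[0,0,0,0]
After op 11 (+): stack=[261] mem=[0,0,0,0]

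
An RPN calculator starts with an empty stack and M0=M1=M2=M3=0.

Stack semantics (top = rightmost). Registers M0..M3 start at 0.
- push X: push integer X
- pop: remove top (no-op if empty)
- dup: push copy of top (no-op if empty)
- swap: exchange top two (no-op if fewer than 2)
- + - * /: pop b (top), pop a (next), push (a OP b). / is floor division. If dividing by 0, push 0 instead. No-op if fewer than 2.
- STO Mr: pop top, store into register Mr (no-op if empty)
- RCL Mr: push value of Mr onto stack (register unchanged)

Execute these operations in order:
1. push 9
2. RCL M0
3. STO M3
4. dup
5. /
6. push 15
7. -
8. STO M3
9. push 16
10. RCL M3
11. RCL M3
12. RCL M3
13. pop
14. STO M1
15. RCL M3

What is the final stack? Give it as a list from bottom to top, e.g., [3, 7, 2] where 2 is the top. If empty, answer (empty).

After op 1 (push 9): stack=[9] mem=[0,0,0,0]
After op 2 (RCL M0): stack=[9,0] mem=[0,0,0,0]
After op 3 (STO M3): stack=[9] mem=[0,0,0,0]
After op 4 (dup): stack=[9,9] mem=[0,0,0,0]
After op 5 (/): stack=[1] mem=[0,0,0,0]
After op 6 (push 15): stack=[1,15] mem=[0,0,0,0]
After op 7 (-): stack=[-14] mem=[0,0,0,0]
After op 8 (STO M3): stack=[empty] mem=[0,0,0,-14]
After op 9 (push 16): stack=[16] mem=[0,0,0,-14]
After op 10 (RCL M3): stack=[16,-14] mem=[0,0,0,-14]
After op 11 (RCL M3): stack=[16,-14,-14] mem=[0,0,0,-14]
After op 12 (RCL M3): stack=[16,-14,-14,-14] mem=[0,0,0,-14]
After op 13 (pop): stack=[16,-14,-14] mem=[0,0,0,-14]
After op 14 (STO M1): stack=[16,-14] mem=[0,-14,0,-14]
After op 15 (RCL M3): stack=[16,-14,-14] mem=[0,-14,0,-14]

Answer: [16, -14, -14]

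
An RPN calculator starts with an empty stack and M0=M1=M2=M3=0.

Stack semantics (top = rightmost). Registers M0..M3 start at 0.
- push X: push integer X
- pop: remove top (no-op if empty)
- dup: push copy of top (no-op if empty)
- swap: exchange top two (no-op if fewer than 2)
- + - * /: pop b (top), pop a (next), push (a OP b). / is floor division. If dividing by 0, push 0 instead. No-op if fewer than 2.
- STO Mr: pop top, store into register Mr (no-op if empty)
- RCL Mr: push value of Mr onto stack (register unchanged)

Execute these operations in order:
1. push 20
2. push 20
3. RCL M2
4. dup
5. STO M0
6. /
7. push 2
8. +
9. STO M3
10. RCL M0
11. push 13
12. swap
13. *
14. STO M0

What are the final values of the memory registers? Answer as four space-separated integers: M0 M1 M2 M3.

After op 1 (push 20): stack=[20] mem=[0,0,0,0]
After op 2 (push 20): stack=[20,20] mem=[0,0,0,0]
After op 3 (RCL M2): stack=[20,20,0] mem=[0,0,0,0]
After op 4 (dup): stack=[20,20,0,0] mem=[0,0,0,0]
After op 5 (STO M0): stack=[20,20,0] mem=[0,0,0,0]
After op 6 (/): stack=[20,0] mem=[0,0,0,0]
After op 7 (push 2): stack=[20,0,2] mem=[0,0,0,0]
After op 8 (+): stack=[20,2] mem=[0,0,0,0]
After op 9 (STO M3): stack=[20] mem=[0,0,0,2]
After op 10 (RCL M0): stack=[20,0] mem=[0,0,0,2]
After op 11 (push 13): stack=[20,0,13] mem=[0,0,0,2]
After op 12 (swap): stack=[20,13,0] mem=[0,0,0,2]
After op 13 (*): stack=[20,0] mem=[0,0,0,2]
After op 14 (STO M0): stack=[20] mem=[0,0,0,2]

Answer: 0 0 0 2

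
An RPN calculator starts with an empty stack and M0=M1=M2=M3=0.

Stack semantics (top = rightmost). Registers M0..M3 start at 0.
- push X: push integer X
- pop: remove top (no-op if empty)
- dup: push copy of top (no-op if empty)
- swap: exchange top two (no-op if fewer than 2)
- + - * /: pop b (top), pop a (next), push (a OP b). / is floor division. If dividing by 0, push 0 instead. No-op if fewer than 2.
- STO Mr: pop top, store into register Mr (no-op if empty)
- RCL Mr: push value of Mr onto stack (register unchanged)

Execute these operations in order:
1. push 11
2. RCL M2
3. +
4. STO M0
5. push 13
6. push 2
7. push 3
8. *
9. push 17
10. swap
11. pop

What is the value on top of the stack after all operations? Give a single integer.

Answer: 17

Derivation:
After op 1 (push 11): stack=[11] mem=[0,0,0,0]
After op 2 (RCL M2): stack=[11,0] mem=[0,0,0,0]
After op 3 (+): stack=[11] mem=[0,0,0,0]
After op 4 (STO M0): stack=[empty] mem=[11,0,0,0]
After op 5 (push 13): stack=[13] mem=[11,0,0,0]
After op 6 (push 2): stack=[13,2] mem=[11,0,0,0]
After op 7 (push 3): stack=[13,2,3] mem=[11,0,0,0]
After op 8 (*): stack=[13,6] mem=[11,0,0,0]
After op 9 (push 17): stack=[13,6,17] mem=[11,0,0,0]
After op 10 (swap): stack=[13,17,6] mem=[11,0,0,0]
After op 11 (pop): stack=[13,17] mem=[11,0,0,0]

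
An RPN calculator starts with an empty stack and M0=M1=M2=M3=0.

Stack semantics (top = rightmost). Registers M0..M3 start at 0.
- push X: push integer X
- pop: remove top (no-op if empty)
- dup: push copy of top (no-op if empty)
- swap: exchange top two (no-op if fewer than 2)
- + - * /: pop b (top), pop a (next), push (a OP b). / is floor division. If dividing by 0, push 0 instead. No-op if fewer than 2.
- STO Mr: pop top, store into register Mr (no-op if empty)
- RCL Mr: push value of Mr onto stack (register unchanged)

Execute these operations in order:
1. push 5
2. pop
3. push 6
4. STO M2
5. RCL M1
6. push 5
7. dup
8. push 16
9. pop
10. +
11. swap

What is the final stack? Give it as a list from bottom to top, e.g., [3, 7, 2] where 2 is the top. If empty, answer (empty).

Answer: [10, 0]

Derivation:
After op 1 (push 5): stack=[5] mem=[0,0,0,0]
After op 2 (pop): stack=[empty] mem=[0,0,0,0]
After op 3 (push 6): stack=[6] mem=[0,0,0,0]
After op 4 (STO M2): stack=[empty] mem=[0,0,6,0]
After op 5 (RCL M1): stack=[0] mem=[0,0,6,0]
After op 6 (push 5): stack=[0,5] mem=[0,0,6,0]
After op 7 (dup): stack=[0,5,5] mem=[0,0,6,0]
After op 8 (push 16): stack=[0,5,5,16] mem=[0,0,6,0]
After op 9 (pop): stack=[0,5,5] mem=[0,0,6,0]
After op 10 (+): stack=[0,10] mem=[0,0,6,0]
After op 11 (swap): stack=[10,0] mem=[0,0,6,0]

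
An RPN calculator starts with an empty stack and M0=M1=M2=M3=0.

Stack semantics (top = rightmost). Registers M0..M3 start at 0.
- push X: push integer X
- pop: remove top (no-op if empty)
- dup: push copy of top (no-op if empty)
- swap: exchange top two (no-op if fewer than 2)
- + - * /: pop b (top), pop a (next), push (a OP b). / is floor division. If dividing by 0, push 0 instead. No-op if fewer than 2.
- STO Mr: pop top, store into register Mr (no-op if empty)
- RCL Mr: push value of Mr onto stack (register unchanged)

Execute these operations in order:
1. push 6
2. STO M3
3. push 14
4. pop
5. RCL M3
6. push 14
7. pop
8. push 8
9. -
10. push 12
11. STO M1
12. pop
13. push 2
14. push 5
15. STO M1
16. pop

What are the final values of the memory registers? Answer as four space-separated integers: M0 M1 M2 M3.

Answer: 0 5 0 6

Derivation:
After op 1 (push 6): stack=[6] mem=[0,0,0,0]
After op 2 (STO M3): stack=[empty] mem=[0,0,0,6]
After op 3 (push 14): stack=[14] mem=[0,0,0,6]
After op 4 (pop): stack=[empty] mem=[0,0,0,6]
After op 5 (RCL M3): stack=[6] mem=[0,0,0,6]
After op 6 (push 14): stack=[6,14] mem=[0,0,0,6]
After op 7 (pop): stack=[6] mem=[0,0,0,6]
After op 8 (push 8): stack=[6,8] mem=[0,0,0,6]
After op 9 (-): stack=[-2] mem=[0,0,0,6]
After op 10 (push 12): stack=[-2,12] mem=[0,0,0,6]
After op 11 (STO M1): stack=[-2] mem=[0,12,0,6]
After op 12 (pop): stack=[empty] mem=[0,12,0,6]
After op 13 (push 2): stack=[2] mem=[0,12,0,6]
After op 14 (push 5): stack=[2,5] mem=[0,12,0,6]
After op 15 (STO M1): stack=[2] mem=[0,5,0,6]
After op 16 (pop): stack=[empty] mem=[0,5,0,6]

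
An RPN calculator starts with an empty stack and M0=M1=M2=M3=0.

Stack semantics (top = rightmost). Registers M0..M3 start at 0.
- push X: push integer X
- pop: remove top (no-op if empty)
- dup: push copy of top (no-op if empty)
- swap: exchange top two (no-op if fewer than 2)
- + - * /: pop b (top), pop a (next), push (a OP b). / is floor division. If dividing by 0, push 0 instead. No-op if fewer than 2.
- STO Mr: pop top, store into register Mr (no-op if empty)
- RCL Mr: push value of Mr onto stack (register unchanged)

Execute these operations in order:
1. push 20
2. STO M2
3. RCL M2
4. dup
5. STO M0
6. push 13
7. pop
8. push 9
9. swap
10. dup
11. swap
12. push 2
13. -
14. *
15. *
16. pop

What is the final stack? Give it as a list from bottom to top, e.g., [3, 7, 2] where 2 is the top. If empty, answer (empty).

Answer: (empty)

Derivation:
After op 1 (push 20): stack=[20] mem=[0,0,0,0]
After op 2 (STO M2): stack=[empty] mem=[0,0,20,0]
After op 3 (RCL M2): stack=[20] mem=[0,0,20,0]
After op 4 (dup): stack=[20,20] mem=[0,0,20,0]
After op 5 (STO M0): stack=[20] mem=[20,0,20,0]
After op 6 (push 13): stack=[20,13] mem=[20,0,20,0]
After op 7 (pop): stack=[20] mem=[20,0,20,0]
After op 8 (push 9): stack=[20,9] mem=[20,0,20,0]
After op 9 (swap): stack=[9,20] mem=[20,0,20,0]
After op 10 (dup): stack=[9,20,20] mem=[20,0,20,0]
After op 11 (swap): stack=[9,20,20] mem=[20,0,20,0]
After op 12 (push 2): stack=[9,20,20,2] mem=[20,0,20,0]
After op 13 (-): stack=[9,20,18] mem=[20,0,20,0]
After op 14 (*): stack=[9,360] mem=[20,0,20,0]
After op 15 (*): stack=[3240] mem=[20,0,20,0]
After op 16 (pop): stack=[empty] mem=[20,0,20,0]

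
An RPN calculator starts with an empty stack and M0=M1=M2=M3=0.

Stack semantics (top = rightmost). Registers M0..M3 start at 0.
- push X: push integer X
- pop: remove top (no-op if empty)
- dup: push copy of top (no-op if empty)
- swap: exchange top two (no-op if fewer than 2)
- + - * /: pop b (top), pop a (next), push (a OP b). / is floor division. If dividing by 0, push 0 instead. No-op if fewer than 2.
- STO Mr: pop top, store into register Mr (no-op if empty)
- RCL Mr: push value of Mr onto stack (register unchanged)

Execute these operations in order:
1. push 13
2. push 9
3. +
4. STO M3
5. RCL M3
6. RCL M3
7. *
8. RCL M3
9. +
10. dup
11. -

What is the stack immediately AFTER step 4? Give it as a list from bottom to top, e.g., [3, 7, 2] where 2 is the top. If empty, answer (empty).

After op 1 (push 13): stack=[13] mem=[0,0,0,0]
After op 2 (push 9): stack=[13,9] mem=[0,0,0,0]
After op 3 (+): stack=[22] mem=[0,0,0,0]
After op 4 (STO M3): stack=[empty] mem=[0,0,0,22]

(empty)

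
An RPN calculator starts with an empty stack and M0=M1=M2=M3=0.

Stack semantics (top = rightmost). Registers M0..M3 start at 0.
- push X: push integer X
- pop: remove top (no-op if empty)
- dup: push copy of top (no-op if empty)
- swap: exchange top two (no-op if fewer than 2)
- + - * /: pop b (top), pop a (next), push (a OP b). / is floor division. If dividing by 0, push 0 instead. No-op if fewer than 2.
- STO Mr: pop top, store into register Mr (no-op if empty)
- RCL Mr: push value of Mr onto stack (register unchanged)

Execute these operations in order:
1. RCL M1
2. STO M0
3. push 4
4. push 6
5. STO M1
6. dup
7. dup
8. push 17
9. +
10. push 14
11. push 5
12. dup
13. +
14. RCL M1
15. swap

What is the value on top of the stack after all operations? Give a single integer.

Answer: 10

Derivation:
After op 1 (RCL M1): stack=[0] mem=[0,0,0,0]
After op 2 (STO M0): stack=[empty] mem=[0,0,0,0]
After op 3 (push 4): stack=[4] mem=[0,0,0,0]
After op 4 (push 6): stack=[4,6] mem=[0,0,0,0]
After op 5 (STO M1): stack=[4] mem=[0,6,0,0]
After op 6 (dup): stack=[4,4] mem=[0,6,0,0]
After op 7 (dup): stack=[4,4,4] mem=[0,6,0,0]
After op 8 (push 17): stack=[4,4,4,17] mem=[0,6,0,0]
After op 9 (+): stack=[4,4,21] mem=[0,6,0,0]
After op 10 (push 14): stack=[4,4,21,14] mem=[0,6,0,0]
After op 11 (push 5): stack=[4,4,21,14,5] mem=[0,6,0,0]
After op 12 (dup): stack=[4,4,21,14,5,5] mem=[0,6,0,0]
After op 13 (+): stack=[4,4,21,14,10] mem=[0,6,0,0]
After op 14 (RCL M1): stack=[4,4,21,14,10,6] mem=[0,6,0,0]
After op 15 (swap): stack=[4,4,21,14,6,10] mem=[0,6,0,0]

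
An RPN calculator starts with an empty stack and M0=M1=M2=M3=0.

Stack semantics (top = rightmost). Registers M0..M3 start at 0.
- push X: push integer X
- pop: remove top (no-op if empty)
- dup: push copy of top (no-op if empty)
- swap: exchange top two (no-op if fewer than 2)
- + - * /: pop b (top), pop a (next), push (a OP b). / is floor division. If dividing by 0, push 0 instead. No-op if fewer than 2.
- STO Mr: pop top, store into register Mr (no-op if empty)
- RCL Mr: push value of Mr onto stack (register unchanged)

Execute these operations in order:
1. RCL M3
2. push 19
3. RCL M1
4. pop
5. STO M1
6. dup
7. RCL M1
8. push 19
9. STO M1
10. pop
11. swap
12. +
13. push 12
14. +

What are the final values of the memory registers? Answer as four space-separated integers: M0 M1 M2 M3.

Answer: 0 19 0 0

Derivation:
After op 1 (RCL M3): stack=[0] mem=[0,0,0,0]
After op 2 (push 19): stack=[0,19] mem=[0,0,0,0]
After op 3 (RCL M1): stack=[0,19,0] mem=[0,0,0,0]
After op 4 (pop): stack=[0,19] mem=[0,0,0,0]
After op 5 (STO M1): stack=[0] mem=[0,19,0,0]
After op 6 (dup): stack=[0,0] mem=[0,19,0,0]
After op 7 (RCL M1): stack=[0,0,19] mem=[0,19,0,0]
After op 8 (push 19): stack=[0,0,19,19] mem=[0,19,0,0]
After op 9 (STO M1): stack=[0,0,19] mem=[0,19,0,0]
After op 10 (pop): stack=[0,0] mem=[0,19,0,0]
After op 11 (swap): stack=[0,0] mem=[0,19,0,0]
After op 12 (+): stack=[0] mem=[0,19,0,0]
After op 13 (push 12): stack=[0,12] mem=[0,19,0,0]
After op 14 (+): stack=[12] mem=[0,19,0,0]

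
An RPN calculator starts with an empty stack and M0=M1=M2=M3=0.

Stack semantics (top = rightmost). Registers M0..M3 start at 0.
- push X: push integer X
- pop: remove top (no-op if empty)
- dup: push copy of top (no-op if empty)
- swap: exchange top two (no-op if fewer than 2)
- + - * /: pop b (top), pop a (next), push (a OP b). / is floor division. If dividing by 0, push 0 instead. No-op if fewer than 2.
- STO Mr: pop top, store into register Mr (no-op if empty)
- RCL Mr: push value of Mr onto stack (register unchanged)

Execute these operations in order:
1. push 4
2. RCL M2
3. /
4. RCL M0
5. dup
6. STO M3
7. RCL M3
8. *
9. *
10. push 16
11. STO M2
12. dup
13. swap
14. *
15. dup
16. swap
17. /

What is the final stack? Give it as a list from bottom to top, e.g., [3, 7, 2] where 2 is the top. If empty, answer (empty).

Answer: [0]

Derivation:
After op 1 (push 4): stack=[4] mem=[0,0,0,0]
After op 2 (RCL M2): stack=[4,0] mem=[0,0,0,0]
After op 3 (/): stack=[0] mem=[0,0,0,0]
After op 4 (RCL M0): stack=[0,0] mem=[0,0,0,0]
After op 5 (dup): stack=[0,0,0] mem=[0,0,0,0]
After op 6 (STO M3): stack=[0,0] mem=[0,0,0,0]
After op 7 (RCL M3): stack=[0,0,0] mem=[0,0,0,0]
After op 8 (*): stack=[0,0] mem=[0,0,0,0]
After op 9 (*): stack=[0] mem=[0,0,0,0]
After op 10 (push 16): stack=[0,16] mem=[0,0,0,0]
After op 11 (STO M2): stack=[0] mem=[0,0,16,0]
After op 12 (dup): stack=[0,0] mem=[0,0,16,0]
After op 13 (swap): stack=[0,0] mem=[0,0,16,0]
After op 14 (*): stack=[0] mem=[0,0,16,0]
After op 15 (dup): stack=[0,0] mem=[0,0,16,0]
After op 16 (swap): stack=[0,0] mem=[0,0,16,0]
After op 17 (/): stack=[0] mem=[0,0,16,0]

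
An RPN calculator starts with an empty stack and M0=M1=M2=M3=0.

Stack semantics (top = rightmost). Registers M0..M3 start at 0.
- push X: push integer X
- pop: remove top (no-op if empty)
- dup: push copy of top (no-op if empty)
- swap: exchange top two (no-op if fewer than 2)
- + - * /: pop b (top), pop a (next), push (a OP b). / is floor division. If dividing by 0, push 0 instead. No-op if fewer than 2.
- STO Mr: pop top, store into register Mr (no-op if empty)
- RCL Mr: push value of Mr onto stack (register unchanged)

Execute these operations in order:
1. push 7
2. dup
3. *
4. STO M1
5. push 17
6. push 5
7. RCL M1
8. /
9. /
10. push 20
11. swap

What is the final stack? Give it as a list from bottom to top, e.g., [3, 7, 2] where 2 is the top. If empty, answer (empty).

After op 1 (push 7): stack=[7] mem=[0,0,0,0]
After op 2 (dup): stack=[7,7] mem=[0,0,0,0]
After op 3 (*): stack=[49] mem=[0,0,0,0]
After op 4 (STO M1): stack=[empty] mem=[0,49,0,0]
After op 5 (push 17): stack=[17] mem=[0,49,0,0]
After op 6 (push 5): stack=[17,5] mem=[0,49,0,0]
After op 7 (RCL M1): stack=[17,5,49] mem=[0,49,0,0]
After op 8 (/): stack=[17,0] mem=[0,49,0,0]
After op 9 (/): stack=[0] mem=[0,49,0,0]
After op 10 (push 20): stack=[0,20] mem=[0,49,0,0]
After op 11 (swap): stack=[20,0] mem=[0,49,0,0]

Answer: [20, 0]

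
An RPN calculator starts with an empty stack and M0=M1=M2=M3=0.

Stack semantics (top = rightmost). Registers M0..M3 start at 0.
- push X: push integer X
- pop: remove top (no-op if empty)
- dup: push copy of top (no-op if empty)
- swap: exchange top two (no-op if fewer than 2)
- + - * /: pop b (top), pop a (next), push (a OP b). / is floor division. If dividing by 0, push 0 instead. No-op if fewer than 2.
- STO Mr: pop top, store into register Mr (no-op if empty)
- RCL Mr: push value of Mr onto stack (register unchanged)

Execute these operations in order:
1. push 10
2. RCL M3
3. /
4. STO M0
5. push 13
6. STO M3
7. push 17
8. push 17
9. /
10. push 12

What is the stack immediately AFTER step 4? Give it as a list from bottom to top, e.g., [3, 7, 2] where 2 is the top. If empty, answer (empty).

After op 1 (push 10): stack=[10] mem=[0,0,0,0]
After op 2 (RCL M3): stack=[10,0] mem=[0,0,0,0]
After op 3 (/): stack=[0] mem=[0,0,0,0]
After op 4 (STO M0): stack=[empty] mem=[0,0,0,0]

(empty)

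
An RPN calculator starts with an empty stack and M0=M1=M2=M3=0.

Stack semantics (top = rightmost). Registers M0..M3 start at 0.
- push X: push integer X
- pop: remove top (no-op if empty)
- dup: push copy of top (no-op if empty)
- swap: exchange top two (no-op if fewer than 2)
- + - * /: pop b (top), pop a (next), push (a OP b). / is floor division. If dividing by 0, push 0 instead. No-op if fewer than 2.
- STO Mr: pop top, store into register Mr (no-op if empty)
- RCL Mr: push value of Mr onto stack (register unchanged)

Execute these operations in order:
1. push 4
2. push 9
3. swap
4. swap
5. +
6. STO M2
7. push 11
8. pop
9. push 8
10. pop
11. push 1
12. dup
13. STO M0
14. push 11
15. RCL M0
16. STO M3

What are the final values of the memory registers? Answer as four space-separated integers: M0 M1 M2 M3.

Answer: 1 0 13 1

Derivation:
After op 1 (push 4): stack=[4] mem=[0,0,0,0]
After op 2 (push 9): stack=[4,9] mem=[0,0,0,0]
After op 3 (swap): stack=[9,4] mem=[0,0,0,0]
After op 4 (swap): stack=[4,9] mem=[0,0,0,0]
After op 5 (+): stack=[13] mem=[0,0,0,0]
After op 6 (STO M2): stack=[empty] mem=[0,0,13,0]
After op 7 (push 11): stack=[11] mem=[0,0,13,0]
After op 8 (pop): stack=[empty] mem=[0,0,13,0]
After op 9 (push 8): stack=[8] mem=[0,0,13,0]
After op 10 (pop): stack=[empty] mem=[0,0,13,0]
After op 11 (push 1): stack=[1] mem=[0,0,13,0]
After op 12 (dup): stack=[1,1] mem=[0,0,13,0]
After op 13 (STO M0): stack=[1] mem=[1,0,13,0]
After op 14 (push 11): stack=[1,11] mem=[1,0,13,0]
After op 15 (RCL M0): stack=[1,11,1] mem=[1,0,13,0]
After op 16 (STO M3): stack=[1,11] mem=[1,0,13,1]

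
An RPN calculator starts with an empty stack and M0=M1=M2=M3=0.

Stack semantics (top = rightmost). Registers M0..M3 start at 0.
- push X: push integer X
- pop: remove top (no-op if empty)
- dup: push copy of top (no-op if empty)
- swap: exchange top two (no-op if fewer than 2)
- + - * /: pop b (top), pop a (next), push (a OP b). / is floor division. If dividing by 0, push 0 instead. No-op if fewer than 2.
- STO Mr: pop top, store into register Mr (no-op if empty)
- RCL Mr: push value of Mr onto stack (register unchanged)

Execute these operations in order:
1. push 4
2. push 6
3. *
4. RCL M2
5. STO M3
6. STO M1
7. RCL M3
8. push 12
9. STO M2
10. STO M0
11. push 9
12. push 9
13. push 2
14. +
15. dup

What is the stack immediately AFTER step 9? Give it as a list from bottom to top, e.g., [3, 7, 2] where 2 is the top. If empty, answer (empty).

After op 1 (push 4): stack=[4] mem=[0,0,0,0]
After op 2 (push 6): stack=[4,6] mem=[0,0,0,0]
After op 3 (*): stack=[24] mem=[0,0,0,0]
After op 4 (RCL M2): stack=[24,0] mem=[0,0,0,0]
After op 5 (STO M3): stack=[24] mem=[0,0,0,0]
After op 6 (STO M1): stack=[empty] mem=[0,24,0,0]
After op 7 (RCL M3): stack=[0] mem=[0,24,0,0]
After op 8 (push 12): stack=[0,12] mem=[0,24,0,0]
After op 9 (STO M2): stack=[0] mem=[0,24,12,0]

[0]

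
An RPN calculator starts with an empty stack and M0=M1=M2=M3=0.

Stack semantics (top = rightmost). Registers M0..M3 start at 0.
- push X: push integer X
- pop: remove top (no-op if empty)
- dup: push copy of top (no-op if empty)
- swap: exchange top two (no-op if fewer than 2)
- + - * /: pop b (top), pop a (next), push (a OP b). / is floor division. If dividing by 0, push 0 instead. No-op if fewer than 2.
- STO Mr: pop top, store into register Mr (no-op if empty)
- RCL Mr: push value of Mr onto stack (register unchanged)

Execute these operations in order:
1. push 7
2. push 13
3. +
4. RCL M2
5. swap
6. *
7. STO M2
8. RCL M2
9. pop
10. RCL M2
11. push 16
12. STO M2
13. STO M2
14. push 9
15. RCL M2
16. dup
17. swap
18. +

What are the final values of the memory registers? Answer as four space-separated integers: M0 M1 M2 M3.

After op 1 (push 7): stack=[7] mem=[0,0,0,0]
After op 2 (push 13): stack=[7,13] mem=[0,0,0,0]
After op 3 (+): stack=[20] mem=[0,0,0,0]
After op 4 (RCL M2): stack=[20,0] mem=[0,0,0,0]
After op 5 (swap): stack=[0,20] mem=[0,0,0,0]
After op 6 (*): stack=[0] mem=[0,0,0,0]
After op 7 (STO M2): stack=[empty] mem=[0,0,0,0]
After op 8 (RCL M2): stack=[0] mem=[0,0,0,0]
After op 9 (pop): stack=[empty] mem=[0,0,0,0]
After op 10 (RCL M2): stack=[0] mem=[0,0,0,0]
After op 11 (push 16): stack=[0,16] mem=[0,0,0,0]
After op 12 (STO M2): stack=[0] mem=[0,0,16,0]
After op 13 (STO M2): stack=[empty] mem=[0,0,0,0]
After op 14 (push 9): stack=[9] mem=[0,0,0,0]
After op 15 (RCL M2): stack=[9,0] mem=[0,0,0,0]
After op 16 (dup): stack=[9,0,0] mem=[0,0,0,0]
After op 17 (swap): stack=[9,0,0] mem=[0,0,0,0]
After op 18 (+): stack=[9,0] mem=[0,0,0,0]

Answer: 0 0 0 0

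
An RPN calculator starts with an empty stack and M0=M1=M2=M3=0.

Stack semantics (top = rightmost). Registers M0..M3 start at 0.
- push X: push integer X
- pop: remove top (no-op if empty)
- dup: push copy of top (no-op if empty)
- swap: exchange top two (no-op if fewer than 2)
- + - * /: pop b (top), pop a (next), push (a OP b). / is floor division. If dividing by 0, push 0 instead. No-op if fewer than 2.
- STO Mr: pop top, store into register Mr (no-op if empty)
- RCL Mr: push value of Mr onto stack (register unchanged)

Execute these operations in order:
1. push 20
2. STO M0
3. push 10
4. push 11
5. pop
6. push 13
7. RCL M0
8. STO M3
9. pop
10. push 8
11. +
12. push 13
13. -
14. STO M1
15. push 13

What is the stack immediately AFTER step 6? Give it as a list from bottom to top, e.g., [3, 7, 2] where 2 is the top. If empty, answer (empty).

After op 1 (push 20): stack=[20] mem=[0,0,0,0]
After op 2 (STO M0): stack=[empty] mem=[20,0,0,0]
After op 3 (push 10): stack=[10] mem=[20,0,0,0]
After op 4 (push 11): stack=[10,11] mem=[20,0,0,0]
After op 5 (pop): stack=[10] mem=[20,0,0,0]
After op 6 (push 13): stack=[10,13] mem=[20,0,0,0]

[10, 13]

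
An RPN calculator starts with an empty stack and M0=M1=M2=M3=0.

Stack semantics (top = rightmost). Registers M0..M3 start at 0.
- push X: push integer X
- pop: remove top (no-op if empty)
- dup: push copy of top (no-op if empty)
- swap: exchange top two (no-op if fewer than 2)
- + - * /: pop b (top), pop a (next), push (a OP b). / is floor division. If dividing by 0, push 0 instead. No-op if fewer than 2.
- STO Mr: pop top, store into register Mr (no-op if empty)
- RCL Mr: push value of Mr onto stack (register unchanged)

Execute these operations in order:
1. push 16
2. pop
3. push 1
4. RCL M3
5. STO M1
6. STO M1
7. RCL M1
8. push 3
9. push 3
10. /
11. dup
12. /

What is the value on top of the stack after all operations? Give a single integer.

After op 1 (push 16): stack=[16] mem=[0,0,0,0]
After op 2 (pop): stack=[empty] mem=[0,0,0,0]
After op 3 (push 1): stack=[1] mem=[0,0,0,0]
After op 4 (RCL M3): stack=[1,0] mem=[0,0,0,0]
After op 5 (STO M1): stack=[1] mem=[0,0,0,0]
After op 6 (STO M1): stack=[empty] mem=[0,1,0,0]
After op 7 (RCL M1): stack=[1] mem=[0,1,0,0]
After op 8 (push 3): stack=[1,3] mem=[0,1,0,0]
After op 9 (push 3): stack=[1,3,3] mem=[0,1,0,0]
After op 10 (/): stack=[1,1] mem=[0,1,0,0]
After op 11 (dup): stack=[1,1,1] mem=[0,1,0,0]
After op 12 (/): stack=[1,1] mem=[0,1,0,0]

Answer: 1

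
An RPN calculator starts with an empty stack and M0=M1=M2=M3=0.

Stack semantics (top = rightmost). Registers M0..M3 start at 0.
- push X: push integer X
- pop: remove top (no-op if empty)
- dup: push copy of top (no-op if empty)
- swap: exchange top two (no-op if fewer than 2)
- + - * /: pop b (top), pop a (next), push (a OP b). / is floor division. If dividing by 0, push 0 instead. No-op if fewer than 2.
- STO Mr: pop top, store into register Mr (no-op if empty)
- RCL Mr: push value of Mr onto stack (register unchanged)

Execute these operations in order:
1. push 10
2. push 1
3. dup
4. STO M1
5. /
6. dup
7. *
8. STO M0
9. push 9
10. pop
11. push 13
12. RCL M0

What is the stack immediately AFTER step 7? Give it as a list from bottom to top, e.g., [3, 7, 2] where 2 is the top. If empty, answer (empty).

After op 1 (push 10): stack=[10] mem=[0,0,0,0]
After op 2 (push 1): stack=[10,1] mem=[0,0,0,0]
After op 3 (dup): stack=[10,1,1] mem=[0,0,0,0]
After op 4 (STO M1): stack=[10,1] mem=[0,1,0,0]
After op 5 (/): stack=[10] mem=[0,1,0,0]
After op 6 (dup): stack=[10,10] mem=[0,1,0,0]
After op 7 (*): stack=[100] mem=[0,1,0,0]

[100]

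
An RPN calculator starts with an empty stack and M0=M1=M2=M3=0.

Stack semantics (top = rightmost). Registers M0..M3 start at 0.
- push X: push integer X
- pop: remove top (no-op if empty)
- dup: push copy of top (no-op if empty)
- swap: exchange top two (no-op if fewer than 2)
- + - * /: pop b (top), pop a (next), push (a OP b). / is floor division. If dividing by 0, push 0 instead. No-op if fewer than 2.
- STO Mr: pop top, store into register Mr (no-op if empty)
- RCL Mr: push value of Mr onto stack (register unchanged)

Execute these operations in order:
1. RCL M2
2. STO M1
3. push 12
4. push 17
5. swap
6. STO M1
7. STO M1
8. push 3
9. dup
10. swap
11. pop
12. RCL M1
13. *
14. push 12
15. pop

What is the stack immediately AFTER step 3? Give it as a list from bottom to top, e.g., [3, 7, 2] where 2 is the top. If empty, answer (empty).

After op 1 (RCL M2): stack=[0] mem=[0,0,0,0]
After op 2 (STO M1): stack=[empty] mem=[0,0,0,0]
After op 3 (push 12): stack=[12] mem=[0,0,0,0]

[12]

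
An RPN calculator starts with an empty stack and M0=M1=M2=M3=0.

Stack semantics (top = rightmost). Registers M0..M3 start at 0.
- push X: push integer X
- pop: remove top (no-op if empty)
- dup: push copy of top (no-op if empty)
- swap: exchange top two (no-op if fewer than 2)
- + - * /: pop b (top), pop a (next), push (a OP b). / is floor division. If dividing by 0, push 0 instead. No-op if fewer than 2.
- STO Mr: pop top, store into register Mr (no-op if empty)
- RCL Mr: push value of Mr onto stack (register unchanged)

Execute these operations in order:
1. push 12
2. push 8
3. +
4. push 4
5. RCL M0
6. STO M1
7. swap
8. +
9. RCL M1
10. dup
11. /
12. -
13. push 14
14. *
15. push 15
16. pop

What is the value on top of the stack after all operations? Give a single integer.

Answer: 336

Derivation:
After op 1 (push 12): stack=[12] mem=[0,0,0,0]
After op 2 (push 8): stack=[12,8] mem=[0,0,0,0]
After op 3 (+): stack=[20] mem=[0,0,0,0]
After op 4 (push 4): stack=[20,4] mem=[0,0,0,0]
After op 5 (RCL M0): stack=[20,4,0] mem=[0,0,0,0]
After op 6 (STO M1): stack=[20,4] mem=[0,0,0,0]
After op 7 (swap): stack=[4,20] mem=[0,0,0,0]
After op 8 (+): stack=[24] mem=[0,0,0,0]
After op 9 (RCL M1): stack=[24,0] mem=[0,0,0,0]
After op 10 (dup): stack=[24,0,0] mem=[0,0,0,0]
After op 11 (/): stack=[24,0] mem=[0,0,0,0]
After op 12 (-): stack=[24] mem=[0,0,0,0]
After op 13 (push 14): stack=[24,14] mem=[0,0,0,0]
After op 14 (*): stack=[336] mem=[0,0,0,0]
After op 15 (push 15): stack=[336,15] mem=[0,0,0,0]
After op 16 (pop): stack=[336] mem=[0,0,0,0]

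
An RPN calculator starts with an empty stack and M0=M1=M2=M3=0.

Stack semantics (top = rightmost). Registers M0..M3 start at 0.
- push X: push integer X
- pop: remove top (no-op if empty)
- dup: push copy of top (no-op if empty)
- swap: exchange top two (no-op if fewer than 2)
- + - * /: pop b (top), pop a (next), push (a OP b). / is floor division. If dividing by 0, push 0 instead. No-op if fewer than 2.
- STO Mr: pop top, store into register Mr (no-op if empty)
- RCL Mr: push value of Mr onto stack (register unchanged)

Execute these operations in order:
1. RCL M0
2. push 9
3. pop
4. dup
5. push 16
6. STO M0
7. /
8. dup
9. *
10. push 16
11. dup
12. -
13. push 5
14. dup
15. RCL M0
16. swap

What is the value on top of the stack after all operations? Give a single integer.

After op 1 (RCL M0): stack=[0] mem=[0,0,0,0]
After op 2 (push 9): stack=[0,9] mem=[0,0,0,0]
After op 3 (pop): stack=[0] mem=[0,0,0,0]
After op 4 (dup): stack=[0,0] mem=[0,0,0,0]
After op 5 (push 16): stack=[0,0,16] mem=[0,0,0,0]
After op 6 (STO M0): stack=[0,0] mem=[16,0,0,0]
After op 7 (/): stack=[0] mem=[16,0,0,0]
After op 8 (dup): stack=[0,0] mem=[16,0,0,0]
After op 9 (*): stack=[0] mem=[16,0,0,0]
After op 10 (push 16): stack=[0,16] mem=[16,0,0,0]
After op 11 (dup): stack=[0,16,16] mem=[16,0,0,0]
After op 12 (-): stack=[0,0] mem=[16,0,0,0]
After op 13 (push 5): stack=[0,0,5] mem=[16,0,0,0]
After op 14 (dup): stack=[0,0,5,5] mem=[16,0,0,0]
After op 15 (RCL M0): stack=[0,0,5,5,16] mem=[16,0,0,0]
After op 16 (swap): stack=[0,0,5,16,5] mem=[16,0,0,0]

Answer: 5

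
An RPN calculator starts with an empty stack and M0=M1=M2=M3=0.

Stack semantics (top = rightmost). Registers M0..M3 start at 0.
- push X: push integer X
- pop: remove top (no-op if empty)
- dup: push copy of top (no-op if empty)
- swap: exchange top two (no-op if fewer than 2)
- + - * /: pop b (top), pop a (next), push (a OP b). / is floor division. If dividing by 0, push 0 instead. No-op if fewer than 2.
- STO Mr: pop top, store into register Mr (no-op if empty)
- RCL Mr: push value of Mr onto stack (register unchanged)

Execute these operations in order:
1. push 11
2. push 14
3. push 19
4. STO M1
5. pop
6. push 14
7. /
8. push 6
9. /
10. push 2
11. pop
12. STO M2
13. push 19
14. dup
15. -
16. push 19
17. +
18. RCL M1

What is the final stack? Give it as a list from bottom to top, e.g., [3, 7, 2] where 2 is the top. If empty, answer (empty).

Answer: [19, 19]

Derivation:
After op 1 (push 11): stack=[11] mem=[0,0,0,0]
After op 2 (push 14): stack=[11,14] mem=[0,0,0,0]
After op 3 (push 19): stack=[11,14,19] mem=[0,0,0,0]
After op 4 (STO M1): stack=[11,14] mem=[0,19,0,0]
After op 5 (pop): stack=[11] mem=[0,19,0,0]
After op 6 (push 14): stack=[11,14] mem=[0,19,0,0]
After op 7 (/): stack=[0] mem=[0,19,0,0]
After op 8 (push 6): stack=[0,6] mem=[0,19,0,0]
After op 9 (/): stack=[0] mem=[0,19,0,0]
After op 10 (push 2): stack=[0,2] mem=[0,19,0,0]
After op 11 (pop): stack=[0] mem=[0,19,0,0]
After op 12 (STO M2): stack=[empty] mem=[0,19,0,0]
After op 13 (push 19): stack=[19] mem=[0,19,0,0]
After op 14 (dup): stack=[19,19] mem=[0,19,0,0]
After op 15 (-): stack=[0] mem=[0,19,0,0]
After op 16 (push 19): stack=[0,19] mem=[0,19,0,0]
After op 17 (+): stack=[19] mem=[0,19,0,0]
After op 18 (RCL M1): stack=[19,19] mem=[0,19,0,0]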